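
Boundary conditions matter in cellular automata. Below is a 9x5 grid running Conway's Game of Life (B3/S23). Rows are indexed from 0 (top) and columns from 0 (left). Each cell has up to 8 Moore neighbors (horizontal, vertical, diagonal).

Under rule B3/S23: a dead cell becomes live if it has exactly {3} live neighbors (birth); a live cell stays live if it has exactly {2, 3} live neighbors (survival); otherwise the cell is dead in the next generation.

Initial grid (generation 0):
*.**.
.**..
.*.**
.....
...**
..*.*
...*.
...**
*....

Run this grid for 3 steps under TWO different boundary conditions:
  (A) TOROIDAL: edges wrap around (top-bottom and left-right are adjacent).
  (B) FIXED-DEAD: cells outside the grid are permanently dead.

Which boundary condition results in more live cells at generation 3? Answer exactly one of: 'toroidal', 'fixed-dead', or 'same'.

Under TOROIDAL boundary, generation 3:
...**
.....
*.***
.....
..*.*
..*.*
.**..
*..**
.**..
Population = 17

Under FIXED-DEAD boundary, generation 3:
.....
.*..*
.*..*
....*
.**.*
.**.*
..*.*
...*.
.....
Population = 14

Comparison: toroidal=17, fixed-dead=14 -> toroidal

Answer: toroidal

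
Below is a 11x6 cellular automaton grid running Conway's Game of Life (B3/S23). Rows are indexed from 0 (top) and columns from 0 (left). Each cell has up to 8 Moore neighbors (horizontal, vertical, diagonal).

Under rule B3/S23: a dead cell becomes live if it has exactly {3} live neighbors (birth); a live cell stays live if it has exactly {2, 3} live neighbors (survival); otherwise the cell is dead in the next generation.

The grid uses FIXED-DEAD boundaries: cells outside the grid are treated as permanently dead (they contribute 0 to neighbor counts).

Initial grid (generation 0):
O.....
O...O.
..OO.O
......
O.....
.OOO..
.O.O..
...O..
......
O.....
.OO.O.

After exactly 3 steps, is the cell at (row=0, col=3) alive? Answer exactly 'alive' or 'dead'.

Answer: alive

Derivation:
Simulating step by step:
Generation 0 (given above): 17 live cells
Generation 1: 16 live cells
......
.O.OO.
...OO.
......
.OO...
OO.O..
.O.OO.
..O...
......
.O....
.O....
Generation 2: 20 live cells
......
..OOO.
..OOO.
..OO..
OOO...
O..OO.
OO.OO.
..OO..
......
......
......
Generation 3: 14 live cells
...O..
..O.O.
.O....
....O.
O...O.
....O.
OO....
.OOOO.
......
......
......

Cell (0,3) at generation 3: 1 -> alive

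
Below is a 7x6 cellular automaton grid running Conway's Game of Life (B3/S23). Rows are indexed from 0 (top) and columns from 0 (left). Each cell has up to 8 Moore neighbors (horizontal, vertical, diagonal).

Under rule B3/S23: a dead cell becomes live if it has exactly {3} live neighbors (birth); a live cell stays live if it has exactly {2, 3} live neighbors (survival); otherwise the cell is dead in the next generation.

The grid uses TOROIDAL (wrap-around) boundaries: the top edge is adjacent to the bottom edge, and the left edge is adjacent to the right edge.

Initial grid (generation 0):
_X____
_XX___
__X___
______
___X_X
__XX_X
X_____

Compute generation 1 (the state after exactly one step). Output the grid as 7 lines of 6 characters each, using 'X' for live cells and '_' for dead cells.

Answer: XXX___
_XX___
_XX___
______
__XX__
X_XX_X
XXX___

Derivation:
Simulating step by step:
Generation 0 (given above): 10 live cells
Generation 1: 16 live cells
(generation 1 grid is the final answer)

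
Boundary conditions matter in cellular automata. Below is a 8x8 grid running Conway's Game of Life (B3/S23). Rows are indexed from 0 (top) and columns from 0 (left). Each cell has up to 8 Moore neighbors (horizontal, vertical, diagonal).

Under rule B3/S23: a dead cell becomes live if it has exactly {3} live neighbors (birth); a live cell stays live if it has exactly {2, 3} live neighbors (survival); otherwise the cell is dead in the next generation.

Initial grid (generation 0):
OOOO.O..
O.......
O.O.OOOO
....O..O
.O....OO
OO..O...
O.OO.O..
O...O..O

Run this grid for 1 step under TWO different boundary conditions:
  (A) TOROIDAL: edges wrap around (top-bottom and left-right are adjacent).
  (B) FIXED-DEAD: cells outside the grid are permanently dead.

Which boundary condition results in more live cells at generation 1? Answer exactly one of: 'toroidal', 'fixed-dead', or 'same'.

Under TOROIDAL boundary, generation 1:
..OOO...
........
OO.OOOO.
.O.OO...
.O...OOO
...OOOO.
..OO.O..
.....OOO
Population = 26

Under FIXED-DEAD boundary, generation 1:
OOO.....
O.......
.O.OOOOO
.O.OO...
OO...OOO
O..OOOO.
O.OO.O..
.O.OO...
Population = 30

Comparison: toroidal=26, fixed-dead=30 -> fixed-dead

Answer: fixed-dead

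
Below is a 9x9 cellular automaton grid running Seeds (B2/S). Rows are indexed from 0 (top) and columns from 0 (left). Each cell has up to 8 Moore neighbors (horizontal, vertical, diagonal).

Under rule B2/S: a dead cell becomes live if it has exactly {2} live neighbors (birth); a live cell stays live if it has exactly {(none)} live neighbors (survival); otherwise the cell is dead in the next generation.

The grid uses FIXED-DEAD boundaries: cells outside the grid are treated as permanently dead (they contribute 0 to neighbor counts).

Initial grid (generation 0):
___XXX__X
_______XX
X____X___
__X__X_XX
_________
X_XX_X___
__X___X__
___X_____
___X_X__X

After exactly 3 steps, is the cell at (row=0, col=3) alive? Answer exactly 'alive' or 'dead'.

Simulating step by step:
Generation 0 (given above): 22 live cells
Generation 1: 16 live cells
______X__
___X_____
_X__X____
_X__X____
_____X_XX
____X_X__
_____X___
_____XXX_
__X______
Generation 2: 16 live cells
_________
__X_XX___
X____X___
X_XX__XXX
___X_____
________X
_________
____X____
_____X_X_
Generation 3: 15 live cells
___XXX___
_X_X__X__
________X
_____X___
_X__X_X__
_________
_________
_____XX__
____X_X__

Cell (0,3) at generation 3: 1 -> alive

Answer: alive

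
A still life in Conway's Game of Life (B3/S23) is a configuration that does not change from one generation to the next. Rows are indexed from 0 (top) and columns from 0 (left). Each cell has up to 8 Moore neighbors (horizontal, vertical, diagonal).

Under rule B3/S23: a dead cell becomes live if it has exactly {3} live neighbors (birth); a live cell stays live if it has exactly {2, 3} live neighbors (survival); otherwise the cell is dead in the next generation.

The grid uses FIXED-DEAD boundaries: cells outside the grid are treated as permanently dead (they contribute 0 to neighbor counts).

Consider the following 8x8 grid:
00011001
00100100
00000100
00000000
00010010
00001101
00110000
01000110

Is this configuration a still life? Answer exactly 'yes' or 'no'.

Compute generation 1 and compare to generation 0 (given above):
Generation 1:
00011000
00010110
00000000
00000000
00001110
00101110
00110000
00100000
Cell (0,7) differs: gen0=1 vs gen1=0 -> NOT a still life.

Answer: no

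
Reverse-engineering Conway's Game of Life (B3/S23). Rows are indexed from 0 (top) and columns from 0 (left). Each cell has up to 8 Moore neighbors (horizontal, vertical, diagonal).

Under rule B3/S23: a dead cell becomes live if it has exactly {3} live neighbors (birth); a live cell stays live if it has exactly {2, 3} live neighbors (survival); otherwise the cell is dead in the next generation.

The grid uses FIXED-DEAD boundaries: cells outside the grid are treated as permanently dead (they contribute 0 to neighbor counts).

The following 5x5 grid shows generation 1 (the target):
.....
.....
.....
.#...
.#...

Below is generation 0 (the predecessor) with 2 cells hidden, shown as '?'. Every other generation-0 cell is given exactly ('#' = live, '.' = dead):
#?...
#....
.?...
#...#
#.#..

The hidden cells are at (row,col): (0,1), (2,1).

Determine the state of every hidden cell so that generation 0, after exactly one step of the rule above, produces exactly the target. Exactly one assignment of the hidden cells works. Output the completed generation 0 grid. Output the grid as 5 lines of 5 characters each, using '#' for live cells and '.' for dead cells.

Hidden generation-0 cells (in order): (0,1), (2,1).
A hidden cell only influences target cells in its own 3x3 neighborhood. Try each of the 2^2 = 4 assignments, step the completed generation 0 forward once under B3/S23, and compare with the target:
  (0,1)=. (2,1)=. -> step reproduces the target at every cell -> ACCEPT
  (0,1)=. (2,1)=# -> step gives (1,0)='#' but target has '.' -> reject
  (0,1)=# (2,1)=. -> step gives (0,0)='#' but target has '.' -> reject
  (0,1)=# (2,1)=# -> step gives (0,0)='#' but target has '.' -> reject
Unique solution: (0,1)=dead, (2,1)=dead.
Check: live-neighbor counts of every cell in the completed generation 0:
12000
12000
22011
13120
13021
Applying B3/S23 to generation 0 with these counts gives:
.....
.....
.....
.#...
.#...
which matches the target exactly.

Answer: #....
#....
.....
#...#
#.#..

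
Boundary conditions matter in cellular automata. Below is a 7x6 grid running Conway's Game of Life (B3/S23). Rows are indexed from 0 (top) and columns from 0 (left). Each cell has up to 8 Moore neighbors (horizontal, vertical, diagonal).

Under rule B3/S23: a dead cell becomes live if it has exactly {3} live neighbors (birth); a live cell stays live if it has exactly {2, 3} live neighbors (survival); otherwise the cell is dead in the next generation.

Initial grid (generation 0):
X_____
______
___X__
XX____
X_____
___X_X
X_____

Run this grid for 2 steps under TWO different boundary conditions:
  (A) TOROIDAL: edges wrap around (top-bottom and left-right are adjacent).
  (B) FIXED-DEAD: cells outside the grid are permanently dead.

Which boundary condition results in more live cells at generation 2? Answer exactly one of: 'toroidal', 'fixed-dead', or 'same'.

Under TOROIDAL boundary, generation 2:
______
______
______
_X___X
______
____X_
X____X
Population = 5

Under FIXED-DEAD boundary, generation 2:
______
______
______
XX____
XX____
______
______
Population = 4

Comparison: toroidal=5, fixed-dead=4 -> toroidal

Answer: toroidal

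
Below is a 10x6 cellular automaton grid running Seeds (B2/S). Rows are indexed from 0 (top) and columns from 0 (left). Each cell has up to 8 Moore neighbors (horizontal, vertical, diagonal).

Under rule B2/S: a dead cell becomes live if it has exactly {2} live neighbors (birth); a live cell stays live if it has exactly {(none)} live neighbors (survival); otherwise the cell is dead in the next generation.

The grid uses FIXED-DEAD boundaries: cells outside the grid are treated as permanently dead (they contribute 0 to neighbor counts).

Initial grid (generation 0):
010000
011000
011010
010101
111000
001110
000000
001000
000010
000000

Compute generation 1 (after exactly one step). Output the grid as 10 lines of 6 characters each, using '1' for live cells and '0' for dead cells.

Simulating step by step:
Generation 0 (given above): 17 live cells
Generation 1: 8 live cells
(generation 1 grid is the final answer)

Answer: 100000
000000
000001
000000
000001
100000
010010
000100
000100
000000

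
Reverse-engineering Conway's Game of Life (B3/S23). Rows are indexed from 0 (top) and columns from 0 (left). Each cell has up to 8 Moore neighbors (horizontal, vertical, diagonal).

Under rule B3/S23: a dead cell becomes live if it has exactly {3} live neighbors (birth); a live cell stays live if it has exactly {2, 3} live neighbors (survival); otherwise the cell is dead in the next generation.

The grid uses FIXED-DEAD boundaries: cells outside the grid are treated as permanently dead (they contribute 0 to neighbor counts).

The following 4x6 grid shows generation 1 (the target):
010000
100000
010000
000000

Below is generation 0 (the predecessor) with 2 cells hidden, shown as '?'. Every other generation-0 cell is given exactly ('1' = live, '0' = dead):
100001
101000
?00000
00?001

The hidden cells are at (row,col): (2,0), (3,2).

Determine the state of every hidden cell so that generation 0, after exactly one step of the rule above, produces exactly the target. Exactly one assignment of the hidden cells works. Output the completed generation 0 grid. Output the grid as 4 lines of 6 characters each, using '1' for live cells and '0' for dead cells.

Hidden generation-0 cells (in order): (2,0), (3,2).
A hidden cell only influences target cells in its own 3x3 neighborhood. Try each of the 2^2 = 4 assignments, step the completed generation 0 forward once under B3/S23, and compare with the target:
  (2,0)=0 (3,2)=0 -> step gives (1,0)='0' but target has '1' -> reject
  (2,0)=0 (3,2)=1 -> step gives (1,0)='0' but target has '1' -> reject
  (2,0)=1 (3,2)=0 -> step reproduces the target at every cell -> ACCEPT
  (2,0)=1 (3,2)=1 -> step gives (2,1)='0' but target has '1' -> reject
Unique solution: (2,0)=live, (3,2)=dead.
Check: live-neighbor counts of every cell in the completed generation 0:
131110
240111
131111
110010
Applying B3/S23 to generation 0 with these counts gives:
010000
100000
010000
000000
which matches the target exactly.

Answer: 100001
101000
100000
000001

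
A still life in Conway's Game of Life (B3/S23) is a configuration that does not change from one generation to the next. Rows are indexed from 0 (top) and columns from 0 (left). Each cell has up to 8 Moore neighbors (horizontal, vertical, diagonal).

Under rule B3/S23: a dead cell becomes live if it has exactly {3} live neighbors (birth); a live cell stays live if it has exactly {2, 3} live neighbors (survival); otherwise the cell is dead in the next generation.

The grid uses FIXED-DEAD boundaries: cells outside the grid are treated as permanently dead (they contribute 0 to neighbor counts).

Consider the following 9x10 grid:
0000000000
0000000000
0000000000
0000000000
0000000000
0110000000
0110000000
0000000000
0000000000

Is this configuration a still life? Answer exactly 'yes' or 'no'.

Compute generation 1 and compare to generation 0 (given above):
Generation 1:
0000000000
0000000000
0000000000
0000000000
0000000000
0110000000
0110000000
0000000000
0000000000
The grids are IDENTICAL -> still life.

Answer: yes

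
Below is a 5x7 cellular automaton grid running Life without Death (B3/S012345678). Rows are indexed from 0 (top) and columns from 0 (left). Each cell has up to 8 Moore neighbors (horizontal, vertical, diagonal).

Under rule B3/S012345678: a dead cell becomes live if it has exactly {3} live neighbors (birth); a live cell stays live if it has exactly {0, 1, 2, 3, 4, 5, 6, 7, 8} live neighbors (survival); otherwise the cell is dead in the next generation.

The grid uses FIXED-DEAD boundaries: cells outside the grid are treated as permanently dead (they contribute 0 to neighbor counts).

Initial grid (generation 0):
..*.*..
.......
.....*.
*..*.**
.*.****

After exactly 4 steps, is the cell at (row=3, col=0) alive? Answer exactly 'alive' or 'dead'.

Answer: alive

Derivation:
Simulating step by step:
Generation 0 (given above): 12 live cells
Generation 1: 16 live cells
..*.*..
.......
....***
*.**.**
.******
Generation 2: 19 live cells
..*.*..
...**..
...****
*.**.**
.******
Generation 3: 20 live cells
..*.*..
..***..
...****
*.**.**
.******
Generation 4: 21 live cells
..*.*..
..***..
.*.****
*.**.**
.******

Cell (3,0) at generation 4: 1 -> alive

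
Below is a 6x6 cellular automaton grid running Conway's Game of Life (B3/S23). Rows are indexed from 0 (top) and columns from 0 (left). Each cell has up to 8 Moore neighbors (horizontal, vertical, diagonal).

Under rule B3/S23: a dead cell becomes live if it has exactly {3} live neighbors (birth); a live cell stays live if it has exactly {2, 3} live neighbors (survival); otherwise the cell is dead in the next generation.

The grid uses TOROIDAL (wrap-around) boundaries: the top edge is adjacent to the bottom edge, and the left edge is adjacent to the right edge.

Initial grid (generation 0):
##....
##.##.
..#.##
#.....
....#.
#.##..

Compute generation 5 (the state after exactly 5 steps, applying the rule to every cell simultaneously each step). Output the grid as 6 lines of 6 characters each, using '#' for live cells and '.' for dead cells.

Answer: ..#...
######
#..#..
...##.
..#...
.##.##

Derivation:
Simulating step by step:
Generation 0 (given above): 14 live cells
Generation 1: 14 live cells
....#.
...##.
..#.#.
...##.
.#.#.#
#.##.#
Generation 2: 13 live cells
..#...
....##
..#..#
.....#
.#...#
####.#
Generation 3: 13 live cells
..#...
...###
#....#
....##
.#...#
...###
Generation 4: 14 live cells
..#...
#..###
#..#..
....#.
...#..
#.####
Generation 5: 16 live cells
(generation 5 grid is the final answer)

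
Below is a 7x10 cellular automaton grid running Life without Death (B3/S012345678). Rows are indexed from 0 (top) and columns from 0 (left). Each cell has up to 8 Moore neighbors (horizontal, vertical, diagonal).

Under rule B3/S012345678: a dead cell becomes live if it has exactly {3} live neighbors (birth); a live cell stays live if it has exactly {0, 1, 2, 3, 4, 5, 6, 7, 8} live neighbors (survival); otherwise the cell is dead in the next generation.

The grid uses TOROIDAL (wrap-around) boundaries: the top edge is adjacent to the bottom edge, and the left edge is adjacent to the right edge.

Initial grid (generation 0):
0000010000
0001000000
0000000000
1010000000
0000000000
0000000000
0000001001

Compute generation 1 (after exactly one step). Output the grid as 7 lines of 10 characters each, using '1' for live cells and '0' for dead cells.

Answer: 0000010000
0001000000
0000000000
1010000000
0000000000
0000000000
0000001001

Derivation:
Simulating step by step:
Generation 0 (given above): 6 live cells
Generation 1: 6 live cells
(generation 1 grid is the final answer)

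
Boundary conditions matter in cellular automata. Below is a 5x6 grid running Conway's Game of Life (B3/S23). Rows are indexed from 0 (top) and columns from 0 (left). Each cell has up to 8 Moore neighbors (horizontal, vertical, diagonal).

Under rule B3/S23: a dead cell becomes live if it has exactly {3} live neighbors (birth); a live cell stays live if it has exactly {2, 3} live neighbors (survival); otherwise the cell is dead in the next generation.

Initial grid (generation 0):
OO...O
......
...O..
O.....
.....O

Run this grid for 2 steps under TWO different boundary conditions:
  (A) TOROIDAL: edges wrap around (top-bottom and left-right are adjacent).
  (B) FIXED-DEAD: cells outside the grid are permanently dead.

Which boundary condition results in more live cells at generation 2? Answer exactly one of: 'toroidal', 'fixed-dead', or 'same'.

Under TOROIDAL boundary, generation 2:
.O...O
O....O
......
......
.....O
Population = 5

Under FIXED-DEAD boundary, generation 2:
......
......
......
......
......
Population = 0

Comparison: toroidal=5, fixed-dead=0 -> toroidal

Answer: toroidal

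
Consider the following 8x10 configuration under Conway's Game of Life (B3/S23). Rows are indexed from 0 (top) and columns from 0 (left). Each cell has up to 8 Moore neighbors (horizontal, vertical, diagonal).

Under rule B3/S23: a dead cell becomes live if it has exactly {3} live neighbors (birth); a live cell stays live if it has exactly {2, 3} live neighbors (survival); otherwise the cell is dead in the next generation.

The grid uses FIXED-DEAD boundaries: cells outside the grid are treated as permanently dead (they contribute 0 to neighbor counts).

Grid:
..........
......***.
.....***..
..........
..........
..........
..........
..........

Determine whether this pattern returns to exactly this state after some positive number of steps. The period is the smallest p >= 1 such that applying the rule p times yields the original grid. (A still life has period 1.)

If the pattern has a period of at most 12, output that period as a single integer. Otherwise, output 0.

Answer: 2

Derivation:
Simulating and comparing each generation to the original:
Gen 0 (original, given above): 6 live cells
Gen 1: 6 live cells, differs from original
Gen 2: 6 live cells, MATCHES original -> period = 2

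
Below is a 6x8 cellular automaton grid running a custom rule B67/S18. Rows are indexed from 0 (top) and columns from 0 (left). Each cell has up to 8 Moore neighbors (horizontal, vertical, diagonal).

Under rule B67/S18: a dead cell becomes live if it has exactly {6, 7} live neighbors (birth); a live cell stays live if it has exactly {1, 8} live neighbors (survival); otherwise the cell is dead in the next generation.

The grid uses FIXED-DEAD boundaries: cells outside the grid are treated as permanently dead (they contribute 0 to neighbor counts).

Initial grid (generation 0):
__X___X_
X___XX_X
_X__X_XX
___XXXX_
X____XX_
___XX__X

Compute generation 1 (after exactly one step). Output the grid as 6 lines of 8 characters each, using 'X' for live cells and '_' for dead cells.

Answer: ________
X_______
_X___X__
________
____X___
___X___X

Derivation:
Simulating step by step:
Generation 0 (given above): 20 live cells
Generation 1: 6 live cells
(generation 1 grid is the final answer)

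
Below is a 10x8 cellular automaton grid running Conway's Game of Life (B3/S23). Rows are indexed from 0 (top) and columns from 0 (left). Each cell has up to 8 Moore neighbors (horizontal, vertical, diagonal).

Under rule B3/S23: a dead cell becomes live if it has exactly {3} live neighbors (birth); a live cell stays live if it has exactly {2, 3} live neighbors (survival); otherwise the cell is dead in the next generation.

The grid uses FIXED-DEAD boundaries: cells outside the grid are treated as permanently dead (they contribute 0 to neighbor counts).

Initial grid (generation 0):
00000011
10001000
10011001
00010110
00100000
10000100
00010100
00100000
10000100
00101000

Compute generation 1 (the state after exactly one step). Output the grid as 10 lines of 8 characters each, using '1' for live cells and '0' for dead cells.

Simulating step by step:
Generation 0 (given above): 21 live cells
Generation 1: 19 live cells
(generation 1 grid is the final answer)

Answer: 00000000
00011111
00010010
00110110
00001110
00001000
00001000
00001000
01010000
00000000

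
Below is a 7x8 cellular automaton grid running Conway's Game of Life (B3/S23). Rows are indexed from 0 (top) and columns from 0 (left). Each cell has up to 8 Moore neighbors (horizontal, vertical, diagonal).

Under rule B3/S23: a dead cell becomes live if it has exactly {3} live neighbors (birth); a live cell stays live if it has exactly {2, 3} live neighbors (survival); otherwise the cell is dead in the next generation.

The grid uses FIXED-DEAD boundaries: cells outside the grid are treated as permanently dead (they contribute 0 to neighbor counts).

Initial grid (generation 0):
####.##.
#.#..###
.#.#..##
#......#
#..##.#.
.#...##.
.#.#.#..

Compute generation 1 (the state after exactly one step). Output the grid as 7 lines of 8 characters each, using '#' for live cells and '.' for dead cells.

Answer: #.####.#
#.......
###..#..
######.#
##..#.##
##.#..#.
..#.###.

Derivation:
Simulating step by step:
Generation 0 (given above): 27 live cells
Generation 1: 31 live cells
(generation 1 grid is the final answer)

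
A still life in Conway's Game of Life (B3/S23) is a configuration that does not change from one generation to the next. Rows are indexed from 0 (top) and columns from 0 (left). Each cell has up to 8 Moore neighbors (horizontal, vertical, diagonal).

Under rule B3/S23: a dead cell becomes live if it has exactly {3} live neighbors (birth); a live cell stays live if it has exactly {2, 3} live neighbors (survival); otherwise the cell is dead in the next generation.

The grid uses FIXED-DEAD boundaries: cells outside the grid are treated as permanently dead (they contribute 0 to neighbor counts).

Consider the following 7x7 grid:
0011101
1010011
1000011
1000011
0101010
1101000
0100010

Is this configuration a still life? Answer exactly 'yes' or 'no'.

Compute generation 1 and compare to generation 0 (given above):
Generation 1:
0111101
0010000
1000100
1100000
0100011
1100000
1110000
Cell (0,1) differs: gen0=0 vs gen1=1 -> NOT a still life.

Answer: no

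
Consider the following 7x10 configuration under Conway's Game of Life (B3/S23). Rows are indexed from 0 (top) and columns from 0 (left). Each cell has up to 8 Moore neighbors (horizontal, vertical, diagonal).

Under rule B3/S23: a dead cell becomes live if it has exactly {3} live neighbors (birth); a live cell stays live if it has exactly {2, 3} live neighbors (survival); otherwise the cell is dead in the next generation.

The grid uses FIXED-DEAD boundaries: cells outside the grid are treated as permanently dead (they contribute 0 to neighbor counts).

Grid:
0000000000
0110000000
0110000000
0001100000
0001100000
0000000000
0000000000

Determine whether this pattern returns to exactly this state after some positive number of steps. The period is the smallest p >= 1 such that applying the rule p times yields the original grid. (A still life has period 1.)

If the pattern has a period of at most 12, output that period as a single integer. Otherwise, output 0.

Simulating and comparing each generation to the original:
Gen 0 (original, given above): 8 live cells
Gen 1: 6 live cells, differs from original
Gen 2: 8 live cells, MATCHES original -> period = 2

Answer: 2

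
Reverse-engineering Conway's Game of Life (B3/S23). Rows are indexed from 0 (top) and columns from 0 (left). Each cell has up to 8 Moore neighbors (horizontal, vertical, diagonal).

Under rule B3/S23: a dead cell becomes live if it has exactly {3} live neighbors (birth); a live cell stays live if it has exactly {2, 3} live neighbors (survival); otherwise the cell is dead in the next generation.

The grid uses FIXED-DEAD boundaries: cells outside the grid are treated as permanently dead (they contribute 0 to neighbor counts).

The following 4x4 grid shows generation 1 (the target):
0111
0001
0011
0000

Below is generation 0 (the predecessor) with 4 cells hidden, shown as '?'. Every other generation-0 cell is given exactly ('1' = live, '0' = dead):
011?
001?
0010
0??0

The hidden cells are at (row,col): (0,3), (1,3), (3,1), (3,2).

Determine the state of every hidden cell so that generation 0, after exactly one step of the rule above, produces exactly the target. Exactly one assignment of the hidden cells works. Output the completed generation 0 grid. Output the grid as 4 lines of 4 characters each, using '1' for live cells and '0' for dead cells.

Hidden generation-0 cells (in order): (0,3), (1,3), (3,1), (3,2).
A hidden cell only influences target cells in its own 3x3 neighborhood. Try each of the 2^4 = 16 assignments, step the completed generation 0 forward once under B3/S23, and compare with the target:
  (0,3)=0 (1,3)=0 (3,1)=0 (3,2)=0 -> step gives (0,3)='0' but target has '1' -> reject
  (0,3)=0 (1,3)=0 (3,1)=0 (3,2)=1 -> step gives (0,3)='0' but target has '1' -> reject
  (0,3)=0 (1,3)=0 (3,1)=1 (3,2)=0 -> step gives (0,3)='0' but target has '1' -> reject
  (0,3)=0 (1,3)=0 (3,1)=1 (3,2)=1 -> step gives (0,3)='0' but target has '1' -> reject
  (0,3)=0 (1,3)=1 (3,1)=0 (3,2)=0 -> step reproduces the target at every cell -> ACCEPT
  (0,3)=0 (1,3)=1 (3,1)=0 (3,2)=1 -> step gives (2,1)='1' but target has '0' -> reject
  (0,3)=0 (1,3)=1 (3,1)=1 (3,2)=0 -> step gives (2,1)='1' but target has '0' -> reject
  (0,3)=0 (1,3)=1 (3,1)=1 (3,2)=1 -> step gives (2,2)='0' but target has '1' -> reject
  (0,3)=1 (1,3)=0 (3,1)=0 (3,2)=0 -> step gives (1,3)='0' but target has '1' -> reject
  (0,3)=1 (1,3)=0 (3,1)=0 (3,2)=1 -> step gives (1,3)='0' but target has '1' -> reject
  (0,3)=1 (1,3)=0 (3,1)=1 (3,2)=0 -> step gives (1,3)='0' but target has '1' -> reject
  (0,3)=1 (1,3)=0 (3,1)=1 (3,2)=1 -> step gives (1,3)='0' but target has '1' -> reject
  (0,3)=1 (1,3)=1 (3,1)=0 (3,2)=0 -> step gives (0,2)='0' but target has '1' -> reject
  (0,3)=1 (1,3)=1 (3,1)=0 (3,2)=1 -> step gives (0,2)='0' but target has '1' -> reject
  (0,3)=1 (1,3)=1 (3,1)=1 (3,2)=0 -> step gives (0,2)='0' but target has '1' -> reject
  (0,3)=1 (1,3)=1 (3,1)=1 (3,2)=1 -> step gives (0,2)='0' but target has '1' -> reject
Unique solution: (0,3)=dead, (1,3)=live, (3,1)=dead, (3,2)=dead.
Check: live-neighbor counts of every cell in the completed generation 0:
1233
1443
0223
0111
Applying B3/S23 to generation 0 with these counts gives:
0111
0001
0011
0000
which matches the target exactly.

Answer: 0110
0011
0010
0000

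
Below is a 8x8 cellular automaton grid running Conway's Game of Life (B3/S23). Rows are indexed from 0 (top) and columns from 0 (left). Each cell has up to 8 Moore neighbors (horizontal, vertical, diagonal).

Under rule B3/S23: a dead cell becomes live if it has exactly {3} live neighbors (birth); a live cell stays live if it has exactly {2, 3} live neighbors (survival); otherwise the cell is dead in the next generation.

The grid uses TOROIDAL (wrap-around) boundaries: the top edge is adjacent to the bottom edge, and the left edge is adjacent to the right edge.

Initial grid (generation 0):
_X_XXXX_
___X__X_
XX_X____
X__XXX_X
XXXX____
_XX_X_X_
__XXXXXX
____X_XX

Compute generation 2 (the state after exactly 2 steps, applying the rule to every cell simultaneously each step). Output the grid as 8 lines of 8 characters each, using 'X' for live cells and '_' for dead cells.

Answer: __XX____
___X_XX_
_X__XX__
X____X_X
______XX
_X_____X
XX_____X
X__X____

Derivation:
Simulating step by step:
Generation 0 (given above): 32 live cells
Generation 1: 19 live cells
__XX____
XX_X__XX
XX_X_XX_
_______X
______X_
______X_
XXX_____
X_______
Generation 2: 20 live cells
(generation 2 grid is the final answer)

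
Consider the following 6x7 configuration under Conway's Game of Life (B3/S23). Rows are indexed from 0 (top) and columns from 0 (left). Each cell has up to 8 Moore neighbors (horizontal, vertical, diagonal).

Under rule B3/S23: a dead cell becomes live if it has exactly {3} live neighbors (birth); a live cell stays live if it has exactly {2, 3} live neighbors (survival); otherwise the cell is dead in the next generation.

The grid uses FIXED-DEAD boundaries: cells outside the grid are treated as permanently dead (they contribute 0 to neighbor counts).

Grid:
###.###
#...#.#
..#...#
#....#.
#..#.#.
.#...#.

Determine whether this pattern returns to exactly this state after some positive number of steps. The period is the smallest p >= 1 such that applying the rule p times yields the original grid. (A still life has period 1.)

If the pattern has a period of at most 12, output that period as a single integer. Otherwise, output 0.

Simulating and comparing each generation to the original:
Gen 0 (original, given above): 18 live cells
Gen 1: 20 live cells, differs from original
Gen 2: 22 live cells, differs from original
Gen 3: 11 live cells, differs from original
Gen 4: 10 live cells, differs from original
Gen 5: 8 live cells, differs from original
Gen 6: 6 live cells, differs from original
Gen 7: 6 live cells, differs from original
Gen 8: 6 live cells, differs from original
Gen 9: 5 live cells, differs from original
Gen 10: 5 live cells, differs from original
Gen 11: 5 live cells, differs from original
Gen 12: 3 live cells, differs from original
No period found within 12 steps.

Answer: 0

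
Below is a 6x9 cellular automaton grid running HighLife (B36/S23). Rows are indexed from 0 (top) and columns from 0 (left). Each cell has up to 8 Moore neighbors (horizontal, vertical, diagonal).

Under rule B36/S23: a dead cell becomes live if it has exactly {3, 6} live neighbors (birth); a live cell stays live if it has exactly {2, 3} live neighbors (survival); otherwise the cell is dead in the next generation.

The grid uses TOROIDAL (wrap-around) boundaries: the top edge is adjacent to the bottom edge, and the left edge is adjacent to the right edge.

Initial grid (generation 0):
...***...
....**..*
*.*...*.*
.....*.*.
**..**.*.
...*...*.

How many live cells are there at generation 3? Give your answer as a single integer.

Answer: 20

Derivation:
Simulating step by step:
Generation 0 (given above): 19 live cells
Generation 1: 21 live cells
...*.**..
*.....***
*...*.*.*
....**.*.
....**.*.
..***...*
Generation 2: 16 live cells
*.**.**..
*...*....
*...*..*.
...*...*.
.......**
..*....*.
Generation 3: 20 live cells
..*****.*
*...*.*..
...**....
......**.
......***
.***...*.
Population at generation 3: 20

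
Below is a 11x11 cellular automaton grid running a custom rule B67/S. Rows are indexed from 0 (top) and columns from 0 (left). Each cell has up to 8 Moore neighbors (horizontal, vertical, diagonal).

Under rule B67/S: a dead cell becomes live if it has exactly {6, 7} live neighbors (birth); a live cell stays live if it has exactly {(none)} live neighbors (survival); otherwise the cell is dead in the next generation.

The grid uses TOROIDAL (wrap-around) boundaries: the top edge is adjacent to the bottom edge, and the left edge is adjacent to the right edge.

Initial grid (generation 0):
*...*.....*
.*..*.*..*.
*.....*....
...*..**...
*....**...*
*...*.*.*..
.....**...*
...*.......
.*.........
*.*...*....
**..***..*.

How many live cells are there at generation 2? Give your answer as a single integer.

Simulating step by step:
Generation 0 (given above): 34 live cells
Generation 1: 2 live cells
.....*.....
...........
...........
...........
...........
.....*.....
...........
...........
...........
...........
...........
Generation 2: 0 live cells
...........
...........
...........
...........
...........
...........
...........
...........
...........
...........
...........
Population at generation 2: 0

Answer: 0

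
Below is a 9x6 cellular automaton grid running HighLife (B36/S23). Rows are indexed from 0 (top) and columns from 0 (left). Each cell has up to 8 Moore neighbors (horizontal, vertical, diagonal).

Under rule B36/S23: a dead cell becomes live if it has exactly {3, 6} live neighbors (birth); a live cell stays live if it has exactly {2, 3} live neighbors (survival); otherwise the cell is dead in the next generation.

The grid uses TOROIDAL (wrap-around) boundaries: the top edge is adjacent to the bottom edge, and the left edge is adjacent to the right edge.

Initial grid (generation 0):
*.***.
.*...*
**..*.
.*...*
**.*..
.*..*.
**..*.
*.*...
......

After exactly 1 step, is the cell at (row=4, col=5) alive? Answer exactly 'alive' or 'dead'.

Simulating step by step:
Generation 0 (given above): 21 live cells
Generation 1: 24 live cells
******
......
.**.*.
*...**
.*..**
...**.
*.**..
*....*
..*..*

Cell (4,5) at generation 1: 1 -> alive

Answer: alive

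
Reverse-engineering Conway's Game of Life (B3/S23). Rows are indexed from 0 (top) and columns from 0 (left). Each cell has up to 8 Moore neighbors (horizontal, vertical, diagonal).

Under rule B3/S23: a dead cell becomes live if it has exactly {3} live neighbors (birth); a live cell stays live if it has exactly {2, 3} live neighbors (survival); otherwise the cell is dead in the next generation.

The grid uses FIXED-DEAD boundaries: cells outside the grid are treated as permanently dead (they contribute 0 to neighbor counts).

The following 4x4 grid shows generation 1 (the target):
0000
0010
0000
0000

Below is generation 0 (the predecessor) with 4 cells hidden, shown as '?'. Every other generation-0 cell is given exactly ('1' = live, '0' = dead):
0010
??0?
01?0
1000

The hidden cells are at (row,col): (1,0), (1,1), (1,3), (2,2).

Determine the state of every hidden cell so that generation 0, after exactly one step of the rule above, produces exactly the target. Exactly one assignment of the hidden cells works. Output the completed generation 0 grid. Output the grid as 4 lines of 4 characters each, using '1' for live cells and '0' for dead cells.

Answer: 0010
0001
0100
1000

Derivation:
Hidden generation-0 cells (in order): (1,0), (1,1), (1,3), (2,2).
A hidden cell only influences target cells in its own 3x3 neighborhood. Try each of the 2^4 = 16 assignments, step the completed generation 0 forward once under B3/S23, and compare with the target:
  (1,0)=0 (1,1)=0 (1,3)=0 (2,2)=0 -> step gives (1,2)='0' but target has '1' -> reject
  (1,0)=0 (1,1)=0 (1,3)=0 (2,2)=1 -> step gives (1,1)='1' but target has '0' -> reject
  (1,0)=0 (1,1)=0 (1,3)=1 (2,2)=0 -> step reproduces the target at every cell -> ACCEPT
  (1,0)=0 (1,1)=0 (1,3)=1 (2,2)=1 -> step gives (1,1)='1' but target has '0' -> reject
  (1,0)=0 (1,1)=1 (1,3)=0 (2,2)=0 -> step gives (1,1)='1' but target has '0' -> reject
  (1,0)=0 (1,1)=1 (1,3)=0 (2,2)=1 -> step gives (1,1)='1' but target has '0' -> reject
  (1,0)=0 (1,1)=1 (1,3)=1 (2,2)=0 -> step gives (0,2)='1' but target has '0' -> reject
  (1,0)=0 (1,1)=1 (1,3)=1 (2,2)=1 -> step gives (0,2)='1' but target has '0' -> reject
  (1,0)=1 (1,1)=0 (1,3)=0 (2,2)=0 -> step gives (1,1)='1' but target has '0' -> reject
  (1,0)=1 (1,1)=0 (1,3)=0 (2,2)=1 -> step gives (2,0)='1' but target has '0' -> reject
  (1,0)=1 (1,1)=0 (1,3)=1 (2,2)=0 -> step gives (1,1)='1' but target has '0' -> reject
  (1,0)=1 (1,1)=0 (1,3)=1 (2,2)=1 -> step gives (1,2)='0' but target has '1' -> reject
  (1,0)=1 (1,1)=1 (1,3)=0 (2,2)=0 -> step gives (0,1)='1' but target has '0' -> reject
  (1,0)=1 (1,1)=1 (1,3)=0 (2,2)=1 -> step gives (0,1)='1' but target has '0' -> reject
  (1,0)=1 (1,1)=1 (1,3)=1 (2,2)=0 -> step gives (0,1)='1' but target has '0' -> reject
  (1,0)=1 (1,1)=1 (1,3)=1 (2,2)=1 -> step gives (0,1)='1' but target has '0' -> reject
Unique solution: (1,0)=dead, (1,1)=dead, (1,3)=live, (2,2)=dead.
Check: live-neighbor counts of every cell in the completed generation 0:
0112
1231
2121
1210
Applying B3/S23 to generation 0 with these counts gives:
0000
0010
0000
0000
which matches the target exactly.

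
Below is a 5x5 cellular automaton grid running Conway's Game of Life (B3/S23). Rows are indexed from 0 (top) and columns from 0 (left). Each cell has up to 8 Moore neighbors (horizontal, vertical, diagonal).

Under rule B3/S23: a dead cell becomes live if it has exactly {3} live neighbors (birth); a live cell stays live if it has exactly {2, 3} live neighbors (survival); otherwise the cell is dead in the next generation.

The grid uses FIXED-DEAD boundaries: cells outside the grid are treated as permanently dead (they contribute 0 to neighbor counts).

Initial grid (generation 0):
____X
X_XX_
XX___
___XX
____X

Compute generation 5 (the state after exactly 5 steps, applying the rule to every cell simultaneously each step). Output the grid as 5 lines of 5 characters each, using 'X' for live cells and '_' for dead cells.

Answer: _____
XX_XX
X___X
_XX_X
_XXX_

Derivation:
Simulating step by step:
Generation 0 (given above): 9 live cells
Generation 1: 11 live cells
___X_
X_XX_
XX__X
___XX
___XX
Generation 2: 12 live cells
__XX_
X_XXX
XX__X
__X__
___XX
Generation 3: 11 live cells
_XX_X
X___X
X___X
_XX_X
___X_
Generation 4: 11 live cells
_X_X_
X___X
X___X
_XX_X
__XX_
Generation 5: 12 live cells
(generation 5 grid is the final answer)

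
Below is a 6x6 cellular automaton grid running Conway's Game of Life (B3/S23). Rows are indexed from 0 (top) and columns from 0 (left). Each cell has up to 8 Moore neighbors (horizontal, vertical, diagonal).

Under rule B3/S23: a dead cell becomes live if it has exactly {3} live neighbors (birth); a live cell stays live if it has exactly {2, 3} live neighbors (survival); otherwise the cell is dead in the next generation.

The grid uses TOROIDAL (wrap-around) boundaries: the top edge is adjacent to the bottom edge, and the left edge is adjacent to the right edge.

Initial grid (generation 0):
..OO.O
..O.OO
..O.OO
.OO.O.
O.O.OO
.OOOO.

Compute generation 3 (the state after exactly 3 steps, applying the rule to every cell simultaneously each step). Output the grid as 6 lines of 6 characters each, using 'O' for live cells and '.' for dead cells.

Answer: OO...O
O.OO.O
.OOO..
......
......
O....O

Derivation:
Simulating step by step:
Generation 0 (given above): 20 live cells
Generation 1: 9 live cells
O....O
OOO...
O.O...
..O...
O.....
......
Generation 2: 8 live cells
O....O
..O...
O.OO..
......
......
O....O
Generation 3: 12 live cells
(generation 3 grid is the final answer)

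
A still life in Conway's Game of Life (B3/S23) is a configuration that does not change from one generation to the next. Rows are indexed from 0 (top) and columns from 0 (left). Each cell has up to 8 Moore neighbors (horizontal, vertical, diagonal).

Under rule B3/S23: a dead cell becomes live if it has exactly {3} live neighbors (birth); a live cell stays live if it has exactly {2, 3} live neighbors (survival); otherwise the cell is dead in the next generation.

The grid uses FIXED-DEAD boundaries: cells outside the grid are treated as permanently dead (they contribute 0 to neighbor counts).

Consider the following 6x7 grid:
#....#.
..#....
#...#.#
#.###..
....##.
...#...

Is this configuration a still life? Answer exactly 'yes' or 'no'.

Compute generation 1 and compare to generation 0 (given above):
Generation 1:
.......
.#...#.
..#.##.
.#.....
..#..#.
....#..
Cell (0,0) differs: gen0=1 vs gen1=0 -> NOT a still life.

Answer: no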